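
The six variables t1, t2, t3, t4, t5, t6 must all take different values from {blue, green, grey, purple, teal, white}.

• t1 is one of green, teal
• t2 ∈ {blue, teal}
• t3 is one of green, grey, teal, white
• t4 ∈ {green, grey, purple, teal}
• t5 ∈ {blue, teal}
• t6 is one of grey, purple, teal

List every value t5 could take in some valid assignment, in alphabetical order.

The 6 variables together cover exactly {blue, green, grey, purple, teal, white} — 6 values for 6 variables — and white appears only in t3's list, so t3 = white.
t2 and t5 share exactly the 2 values {blue, teal}; by pigeonhole those values go to them, so strike blue, teal from t1, t4, t6.
t1 has just one choice, so t1 = green. Eliminate green elsewhere: t4.
No further eliminations apply; t5 can still be any of blue, teal.

blue, teal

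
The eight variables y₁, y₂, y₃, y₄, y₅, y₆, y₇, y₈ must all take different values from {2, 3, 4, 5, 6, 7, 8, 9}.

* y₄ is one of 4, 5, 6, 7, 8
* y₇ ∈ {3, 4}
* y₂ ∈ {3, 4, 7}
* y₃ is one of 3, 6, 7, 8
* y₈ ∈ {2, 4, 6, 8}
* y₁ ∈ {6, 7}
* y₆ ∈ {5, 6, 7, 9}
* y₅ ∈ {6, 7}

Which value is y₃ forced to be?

8

The 8 variables draw from only 8 values {2, 3, 4, 5, 6, 7, 8, 9}, so each is used; only y₈ can be 2, hence y₈ = 2.
The 7 still-open variables draw from only 7 values {3, 4, 5, 6, 7, 8, 9}, so each is used; only y₆ can be 9, hence y₆ = 9.
The 6 still-open variables draw from only 6 values {3, 4, 5, 6, 7, 8}, so each is used; only y₄ can be 5, hence y₄ = 5.
Among the 5 still-open variables, 8 fits only y₃ (and all 5 values in {3, 4, 6, 7, 8} must be used), so y₃ = 8.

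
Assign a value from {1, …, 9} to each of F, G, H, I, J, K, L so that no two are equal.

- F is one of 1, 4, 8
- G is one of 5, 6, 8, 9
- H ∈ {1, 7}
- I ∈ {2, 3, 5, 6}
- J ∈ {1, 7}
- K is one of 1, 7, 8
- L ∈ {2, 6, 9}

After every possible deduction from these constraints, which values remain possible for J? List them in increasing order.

H and J share exactly the 2 values {1, 7}; by pigeonhole those values go to them, so strike 1, 7 from F, K.
That leaves K = 8. So F, G can't be 8.
F's domain is down to {4}, so F = 4.
No further eliminations apply; J can still be any of 1, 7.

1, 7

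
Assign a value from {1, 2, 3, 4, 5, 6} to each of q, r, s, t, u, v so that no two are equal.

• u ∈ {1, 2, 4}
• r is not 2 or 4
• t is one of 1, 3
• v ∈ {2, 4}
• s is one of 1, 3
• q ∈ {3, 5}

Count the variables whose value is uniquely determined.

Among the 6 variables, 6 fits only r (and all 6 values in {1, 2, 3, 4, 5, 6} must be used), so r = 6.
The 5 still-open variables draw from only 5 values {1, 2, 3, 4, 5}, so each is used; only q can be 5, hence q = 5.
s and t share exactly the 2 values {1, 3}; by pigeonhole those values go to them, so strike 1, 3 from u.
Determined: q=5, r=6. The other variables each still have more than one consistent value. That makes 2.

2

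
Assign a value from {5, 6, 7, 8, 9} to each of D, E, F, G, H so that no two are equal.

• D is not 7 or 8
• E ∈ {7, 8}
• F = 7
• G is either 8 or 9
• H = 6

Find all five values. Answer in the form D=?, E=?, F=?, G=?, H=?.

F has just one choice, so F = 7. Strike 7 from E.
H must be 6 (only option left). Strike 6 from D.
E has just one choice, so E = 8. Remove 8 from G.
That leaves G = 9. Remove 9 from D.
D's domain is down to {5}, so D = 5.

D=5, E=8, F=7, G=9, H=6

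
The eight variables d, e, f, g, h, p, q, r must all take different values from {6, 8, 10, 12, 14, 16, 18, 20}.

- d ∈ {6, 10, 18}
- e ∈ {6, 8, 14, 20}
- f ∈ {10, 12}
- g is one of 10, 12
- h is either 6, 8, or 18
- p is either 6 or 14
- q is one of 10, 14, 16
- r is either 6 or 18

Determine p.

The 8 variables together cover exactly {6, 8, 10, 12, 14, 16, 18, 20} — 8 values for 8 variables — and 16 appears only in q's list, so q = 16.
The 7 still-open variables draw from only 7 values {6, 8, 10, 12, 14, 18, 20}, so each is used; only e can be 20, hence e = 20.
The 6 still-open variables draw from only 6 values {6, 8, 10, 12, 14, 18}, so each is used; only h can be 8, hence h = 8.
The 5 still-open variables together cover exactly {6, 10, 12, 14, 18} — 5 values for 5 variables — and 14 appears only in p's list, so p = 14.

14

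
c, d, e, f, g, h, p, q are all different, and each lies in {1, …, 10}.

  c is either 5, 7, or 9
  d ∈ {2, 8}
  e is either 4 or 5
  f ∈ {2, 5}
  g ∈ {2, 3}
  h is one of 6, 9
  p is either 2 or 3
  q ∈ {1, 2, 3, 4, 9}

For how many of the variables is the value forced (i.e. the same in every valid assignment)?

3

g and p between them cover only {2, 3} — a naked pair. Remove those values from d, f, q.
d's domain is down to {8}, so d = 8.
f's domain is down to {5}, so f = 5. So c, e can't be 5.
That leaves e = 4. Eliminate 4 elsewhere: q.
Determined: d=8, e=4, f=5. The other variables each still have more than one consistent value. That makes 3.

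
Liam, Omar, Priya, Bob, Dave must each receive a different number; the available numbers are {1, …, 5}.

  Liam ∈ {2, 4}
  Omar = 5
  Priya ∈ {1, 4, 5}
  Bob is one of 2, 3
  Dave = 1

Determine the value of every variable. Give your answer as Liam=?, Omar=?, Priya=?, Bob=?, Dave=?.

Omar has just one choice, so Omar = 5. Eliminate 5 elsewhere: Priya.
That leaves Dave = 1. Eliminate 1 elsewhere: Priya.
That leaves Priya = 4. Strike 4 from Liam.
Liam has just one choice, so Liam = 2. Remove 2 from Bob.
Bob has just one choice, so Bob = 3.

Liam=2, Omar=5, Priya=4, Bob=3, Dave=1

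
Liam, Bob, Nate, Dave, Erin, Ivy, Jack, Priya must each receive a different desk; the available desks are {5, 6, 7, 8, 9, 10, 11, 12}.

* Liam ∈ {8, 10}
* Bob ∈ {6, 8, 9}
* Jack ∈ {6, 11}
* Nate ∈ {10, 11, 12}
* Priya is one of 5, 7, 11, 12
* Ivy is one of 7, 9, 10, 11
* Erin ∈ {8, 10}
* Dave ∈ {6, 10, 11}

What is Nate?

The 8 variables draw from only 8 values {5, 6, 7, 8, 9, 10, 11, 12}, so each is used; only Priya can be 5, hence Priya = 5.
Among the 7 still-open variables, 7 fits only Ivy (and all 7 values in {6, 7, 8, 9, 10, 11, 12} must be used), so Ivy = 7.
The 6 still-open variables draw from only 6 values {6, 8, 9, 10, 11, 12}, so each is used; only Bob can be 9, hence Bob = 9.
The 5 still-open variables together cover exactly {6, 8, 10, 11, 12} — 5 values for 5 variables — and 12 appears only in Nate's list, so Nate = 12.

12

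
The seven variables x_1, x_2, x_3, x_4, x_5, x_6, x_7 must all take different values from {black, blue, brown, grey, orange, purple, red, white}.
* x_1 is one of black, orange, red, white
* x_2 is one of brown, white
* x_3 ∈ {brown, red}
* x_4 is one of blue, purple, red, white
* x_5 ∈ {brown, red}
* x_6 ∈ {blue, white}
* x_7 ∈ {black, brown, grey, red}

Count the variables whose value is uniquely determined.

The 2 variables x_3 and x_5 are confined to {brown, red}, which locks those values in; drop them from x_1, x_2, x_4, x_7.
x_2 has just one choice, so x_2 = white. Eliminate white elsewhere: x_1, x_4, x_6.
That leaves x_6 = blue. Eliminate blue elsewhere: x_4.
x_4 has just one choice, so x_4 = purple.
Determined: x_2=white, x_4=purple, x_6=blue. The other variables each still have more than one consistent value. That makes 3.

3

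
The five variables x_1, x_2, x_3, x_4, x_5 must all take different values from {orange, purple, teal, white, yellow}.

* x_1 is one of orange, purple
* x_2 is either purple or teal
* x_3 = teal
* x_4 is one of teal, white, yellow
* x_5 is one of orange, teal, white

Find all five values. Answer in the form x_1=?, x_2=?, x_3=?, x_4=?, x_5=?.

x_1=orange, x_2=purple, x_3=teal, x_4=yellow, x_5=white

x_3's domain is down to {teal}, so x_3 = teal. So x_2, x_4, x_5 can't be teal.
x_2 has just one choice, so x_2 = purple. Remove purple from x_1.
x_1 must be orange (only option left). Remove orange from x_5.
x_5's domain is down to {white}, so x_5 = white. Remove white from x_4.
x_4 must be yellow (only option left).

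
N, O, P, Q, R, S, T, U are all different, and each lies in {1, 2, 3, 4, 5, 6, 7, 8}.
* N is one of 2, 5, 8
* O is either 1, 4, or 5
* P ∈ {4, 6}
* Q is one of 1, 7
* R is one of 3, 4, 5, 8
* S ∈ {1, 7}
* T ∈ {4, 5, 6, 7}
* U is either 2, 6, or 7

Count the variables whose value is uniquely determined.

Among the 8 variables, 3 fits only R (and all 8 values in {1, 2, 3, 4, 5, 6, 7, 8} must be used), so R = 3.
The 7 still-open variables together cover exactly {1, 2, 4, 5, 6, 7, 8} — 7 values for 7 variables — and 8 appears only in N's list, so N = 8.
The 6 still-open variables draw from only 6 values {1, 2, 4, 5, 6, 7}, so each is used; only U can be 2, hence U = 2.
Q and S share exactly the 2 values {1, 7}; by pigeonhole those values go to them, so strike 1, 7 from O, T.
Determined: N=8, R=3, U=2. The other variables each still have more than one consistent value. That makes 3.

3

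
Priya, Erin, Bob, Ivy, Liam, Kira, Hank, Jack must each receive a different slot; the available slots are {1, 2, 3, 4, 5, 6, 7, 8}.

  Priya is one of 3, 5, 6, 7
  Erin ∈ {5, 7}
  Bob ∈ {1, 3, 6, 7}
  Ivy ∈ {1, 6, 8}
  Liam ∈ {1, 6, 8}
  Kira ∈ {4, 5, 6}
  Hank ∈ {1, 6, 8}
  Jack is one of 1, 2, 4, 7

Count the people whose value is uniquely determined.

The 8 variables draw from only 8 values {1, 2, 3, 4, 5, 6, 7, 8}, so each is used; only Jack can be 2, hence Jack = 2.
The 7 still-open variables together cover exactly {1, 3, 4, 5, 6, 7, 8} — 7 values for 7 variables — and 4 appears only in Kira's list, so Kira = 4.
Ivy, Liam, Hank between them cover only {1, 6, 8} — a naked triple. Remove those values from Priya, Bob.
Determined: Kira=4, Jack=2. The other people each still have more than one consistent value. That makes 2.

2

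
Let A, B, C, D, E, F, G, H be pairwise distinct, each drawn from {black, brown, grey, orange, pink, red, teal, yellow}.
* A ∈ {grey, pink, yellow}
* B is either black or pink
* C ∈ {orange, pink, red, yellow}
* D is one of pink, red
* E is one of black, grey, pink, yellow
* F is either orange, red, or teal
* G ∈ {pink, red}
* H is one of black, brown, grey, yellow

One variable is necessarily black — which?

B

Among the 8 variables, brown fits only H (and all 8 values in {black, brown, grey, orange, pink, red, teal, yellow} must be used), so H = brown.
Among the 7 still-open variables, teal fits only F (and all 7 values in {black, grey, orange, pink, red, teal, yellow} must be used), so F = teal.
The 6 still-open variables draw from only 6 values {black, grey, orange, pink, red, yellow}, so each is used; only C can be orange, hence C = orange.
D and G share exactly the 2 values {pink, red}; by pigeonhole those values go to them, so strike pink, red from A, B, E.
So black goes to B.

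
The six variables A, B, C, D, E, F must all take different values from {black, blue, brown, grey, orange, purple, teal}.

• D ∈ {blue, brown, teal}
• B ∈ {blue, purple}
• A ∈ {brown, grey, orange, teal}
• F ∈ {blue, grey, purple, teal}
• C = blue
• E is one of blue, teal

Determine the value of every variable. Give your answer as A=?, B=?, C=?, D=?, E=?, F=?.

C has just one choice, so C = blue. Strike blue from B, D, E, F.
E's domain is down to {teal}, so E = teal. Strike teal from A, D, F.
That leaves B = purple. So F can't be purple.
D's domain is down to {brown}, so D = brown. Eliminate brown elsewhere: A.
F must be grey (only option left). Remove grey from A.
A has just one choice, so A = orange.

A=orange, B=purple, C=blue, D=brown, E=teal, F=grey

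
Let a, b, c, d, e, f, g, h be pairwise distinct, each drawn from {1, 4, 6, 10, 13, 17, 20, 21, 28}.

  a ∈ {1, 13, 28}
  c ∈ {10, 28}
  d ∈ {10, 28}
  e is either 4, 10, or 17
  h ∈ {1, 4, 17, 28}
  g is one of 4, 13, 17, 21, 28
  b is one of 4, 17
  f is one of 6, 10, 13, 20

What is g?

21

c and d share exactly the 2 values {10, 28}; by pigeonhole those values go to them, so strike 10, 28 from a, e, f, g, h.
b and e between them cover only {4, 17} — a naked pair. Remove those values from g, h.
That leaves h = 1. Strike 1 from a.
a must be 13 (only option left). Remove 13 from f, g.
So g = 21.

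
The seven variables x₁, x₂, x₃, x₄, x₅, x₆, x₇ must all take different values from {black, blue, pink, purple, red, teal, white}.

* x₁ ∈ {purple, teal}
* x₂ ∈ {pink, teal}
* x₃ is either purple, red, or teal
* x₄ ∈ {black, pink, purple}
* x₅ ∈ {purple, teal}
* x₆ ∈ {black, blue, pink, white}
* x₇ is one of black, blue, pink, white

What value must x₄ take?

black

Among the 7 variables, red fits only x₃ (and all 7 values in {black, blue, pink, purple, red, teal, white} must be used), so x₃ = red.
x₁ and x₅ between them cover only {purple, teal} — a naked pair. Remove those values from x₂, x₄.
That leaves x₂ = pink. Eliminate pink elsewhere: x₄, x₆, x₇.
So x₄ = black.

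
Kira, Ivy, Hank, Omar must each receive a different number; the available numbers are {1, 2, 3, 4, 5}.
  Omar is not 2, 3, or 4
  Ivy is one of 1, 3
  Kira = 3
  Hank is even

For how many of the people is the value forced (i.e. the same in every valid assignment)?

3

Kira has just one choice, so Kira = 3. Strike 3 from Ivy.
That leaves Ivy = 1. Strike 1 from Omar.
Omar has just one choice, so Omar = 5.
Determined: Kira=3, Ivy=1, Omar=5. The other people each still have more than one consistent value. That makes 3.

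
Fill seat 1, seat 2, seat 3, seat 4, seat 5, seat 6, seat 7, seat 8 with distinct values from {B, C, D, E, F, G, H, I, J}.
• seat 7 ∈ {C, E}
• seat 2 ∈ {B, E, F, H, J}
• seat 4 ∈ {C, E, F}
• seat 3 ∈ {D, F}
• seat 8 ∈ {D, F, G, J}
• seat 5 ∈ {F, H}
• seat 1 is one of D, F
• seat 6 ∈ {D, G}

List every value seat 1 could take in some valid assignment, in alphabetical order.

The 8 variables draw from only 8 values {B, C, D, E, F, G, H, J}, so each is used; only seat 2 can be B, hence seat 2 = B.
The 7 still-open variables draw from only 7 values {C, D, E, F, G, H, J}, so each is used; only seat 5 can be H, hence seat 5 = H.
The 6 still-open variables draw from only 6 values {C, D, E, F, G, J}, so each is used; only seat 8 can be J, hence seat 8 = J.
The 5 still-open variables together cover exactly {C, D, E, F, G} — 5 values for 5 variables — and G appears only in seat 6's list, so seat 6 = G.
seat 1 and seat 3 share exactly the 2 values {D, F}; by pigeonhole those values go to them, so strike D, F from seat 4.
No further eliminations apply; seat 1 can still be any of D, F.

D, F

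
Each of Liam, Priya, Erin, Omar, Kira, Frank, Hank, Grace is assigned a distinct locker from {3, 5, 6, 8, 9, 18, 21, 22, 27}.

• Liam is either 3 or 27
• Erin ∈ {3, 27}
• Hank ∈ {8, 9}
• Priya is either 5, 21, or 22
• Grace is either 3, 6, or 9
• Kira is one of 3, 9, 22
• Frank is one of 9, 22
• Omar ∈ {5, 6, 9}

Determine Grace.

The 8 variables draw from only 8 values {3, 5, 6, 8, 9, 21, 22, 27}, so each is used; only Hank can be 8, hence Hank = 8.
The 7 still-open variables together cover exactly {3, 5, 6, 9, 21, 22, 27} — 7 values for 7 variables — and 21 appears only in Priya's list, so Priya = 21.
Among the 6 still-open variables, 5 fits only Omar (and all 6 values in {3, 5, 6, 9, 22, 27} must be used), so Omar = 5.
Among the 5 still-open variables, 6 fits only Grace (and all 5 values in {3, 6, 9, 22, 27} must be used), so Grace = 6.

6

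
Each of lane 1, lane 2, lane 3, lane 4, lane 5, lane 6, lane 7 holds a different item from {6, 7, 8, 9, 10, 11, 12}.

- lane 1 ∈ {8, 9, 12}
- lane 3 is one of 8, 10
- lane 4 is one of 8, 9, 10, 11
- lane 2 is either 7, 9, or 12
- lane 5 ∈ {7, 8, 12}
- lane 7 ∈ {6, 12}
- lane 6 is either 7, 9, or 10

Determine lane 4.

11

Among the 7 variables, 6 fits only lane 7 (and all 7 values in {6, 7, 8, 9, 10, 11, 12} must be used), so lane 7 = 6.
Among the 6 still-open variables, 11 fits only lane 4 (and all 6 values in {7, 8, 9, 10, 11, 12} must be used), so lane 4 = 11.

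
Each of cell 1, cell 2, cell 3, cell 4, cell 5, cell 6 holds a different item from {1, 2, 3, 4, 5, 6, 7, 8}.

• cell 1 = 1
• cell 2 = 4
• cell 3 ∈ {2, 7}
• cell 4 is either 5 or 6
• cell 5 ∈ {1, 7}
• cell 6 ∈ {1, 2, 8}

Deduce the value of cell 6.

cell 1 must be 1 (only option left). So cell 5, cell 6 can't be 1.
That leaves cell 2 = 4.
cell 5 has just one choice, so cell 5 = 7. Remove 7 from cell 3.
That leaves cell 3 = 2. Eliminate 2 elsewhere: cell 6.
So cell 6 = 8.

8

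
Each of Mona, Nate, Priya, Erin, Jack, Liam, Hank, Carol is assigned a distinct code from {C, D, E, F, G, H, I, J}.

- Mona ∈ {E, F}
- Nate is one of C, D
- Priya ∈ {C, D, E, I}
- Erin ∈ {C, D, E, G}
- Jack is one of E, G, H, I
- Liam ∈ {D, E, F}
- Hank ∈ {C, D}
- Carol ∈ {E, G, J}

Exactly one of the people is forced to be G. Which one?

Erin

The 8 variables together cover exactly {C, D, E, F, G, H, I, J} — 8 values for 8 variables — and H appears only in Jack's list, so Jack = H.
The 7 still-open variables draw from only 7 values {C, D, E, F, G, I, J}, so each is used; only Priya can be I, hence Priya = I.
The 6 still-open variables draw from only 6 values {C, D, E, F, G, J}, so each is used; only Carol can be J, hence Carol = J.
Among the 5 still-open variables, G fits only Erin (and all 5 values in {C, D, E, F, G} must be used), so Erin = G.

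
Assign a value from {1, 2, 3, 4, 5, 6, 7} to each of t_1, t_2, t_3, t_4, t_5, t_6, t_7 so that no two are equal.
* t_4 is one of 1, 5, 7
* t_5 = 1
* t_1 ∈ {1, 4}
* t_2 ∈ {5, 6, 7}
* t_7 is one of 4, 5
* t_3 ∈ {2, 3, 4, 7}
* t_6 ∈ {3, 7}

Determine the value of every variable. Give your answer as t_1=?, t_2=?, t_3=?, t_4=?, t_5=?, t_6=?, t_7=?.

t_1=4, t_2=6, t_3=2, t_4=7, t_5=1, t_6=3, t_7=5

t_5's domain is down to {1}, so t_5 = 1. Remove 1 from t_1, t_4.
t_1's domain is down to {4}, so t_1 = 4. Eliminate 4 elsewhere: t_3, t_7.
t_7's domain is down to {5}, so t_7 = 5. Eliminate 5 elsewhere: t_2, t_4.
That leaves t_4 = 7. Strike 7 from t_2, t_3, t_6.
That leaves t_6 = 3. So t_3 can't be 3.
t_2 must be 6 (only option left).
t_3 has just one choice, so t_3 = 2.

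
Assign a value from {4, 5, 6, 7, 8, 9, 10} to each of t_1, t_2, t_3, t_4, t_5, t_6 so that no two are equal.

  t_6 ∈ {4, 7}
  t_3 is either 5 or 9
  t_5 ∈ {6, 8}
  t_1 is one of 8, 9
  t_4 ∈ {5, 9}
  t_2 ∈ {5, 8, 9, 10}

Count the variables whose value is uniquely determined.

3

t_3 and t_4 share exactly the 2 values {5, 9}; by pigeonhole those values go to them, so strike 5, 9 from t_1, t_2.
t_1's domain is down to {8}, so t_1 = 8. Strike 8 from t_2, t_5.
t_2 must be 10 (only option left).
t_5 has just one choice, so t_5 = 6.
Determined: t_1=8, t_2=10, t_5=6. The other variables each still have more than one consistent value. That makes 3.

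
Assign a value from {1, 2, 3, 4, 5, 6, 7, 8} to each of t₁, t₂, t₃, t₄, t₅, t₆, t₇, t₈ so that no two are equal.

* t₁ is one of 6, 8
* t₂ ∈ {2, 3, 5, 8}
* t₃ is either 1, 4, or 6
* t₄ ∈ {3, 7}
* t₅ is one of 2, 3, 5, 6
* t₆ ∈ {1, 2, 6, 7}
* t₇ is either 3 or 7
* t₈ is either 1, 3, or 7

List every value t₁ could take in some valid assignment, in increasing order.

The 8 variables draw from only 8 values {1, 2, 3, 4, 5, 6, 7, 8}, so each is used; only t₃ can be 4, hence t₃ = 4.
The 2 variables t₄ and t₇ are confined to {3, 7}, which locks those values in; drop them from t₂, t₅, t₆, t₈.
t₈ must be 1 (only option left). Remove 1 from t₆.
No further eliminations apply; t₁ can still be any of 6, 8.

6, 8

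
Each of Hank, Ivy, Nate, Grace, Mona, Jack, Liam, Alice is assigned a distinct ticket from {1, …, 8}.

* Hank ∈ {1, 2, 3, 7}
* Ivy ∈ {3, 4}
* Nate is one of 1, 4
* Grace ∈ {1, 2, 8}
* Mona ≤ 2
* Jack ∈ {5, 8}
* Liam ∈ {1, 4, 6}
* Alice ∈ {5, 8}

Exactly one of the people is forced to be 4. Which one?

The 8 variables together cover exactly {1, 2, 3, 4, 5, 6, 7, 8} — 8 values for 8 variables — and 6 appears only in Liam's list, so Liam = 6.
Among the 7 still-open variables, 7 fits only Hank (and all 7 values in {1, 2, 3, 4, 5, 7, 8} must be used), so Hank = 7.
Among the 6 still-open variables, 3 fits only Ivy (and all 6 values in {1, 2, 3, 4, 5, 8} must be used), so Ivy = 3.
Among the 5 still-open variables, 4 fits only Nate (and all 5 values in {1, 2, 4, 5, 8} must be used), so Nate = 4.

Nate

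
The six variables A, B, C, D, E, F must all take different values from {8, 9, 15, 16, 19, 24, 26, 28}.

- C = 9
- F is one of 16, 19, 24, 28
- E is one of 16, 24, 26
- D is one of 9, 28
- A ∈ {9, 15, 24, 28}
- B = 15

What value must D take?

28

B must be 15 (only option left). Strike 15 from A.
That leaves C = 9. Strike 9 from A, D.
So D = 28.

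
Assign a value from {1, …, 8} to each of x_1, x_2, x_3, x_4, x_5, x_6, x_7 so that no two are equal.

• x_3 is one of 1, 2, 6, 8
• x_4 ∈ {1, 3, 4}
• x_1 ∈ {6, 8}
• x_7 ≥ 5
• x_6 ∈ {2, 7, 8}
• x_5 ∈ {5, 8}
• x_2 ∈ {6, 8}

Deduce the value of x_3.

x_1 and x_2 share exactly the 2 values {6, 8}; by pigeonhole those values go to them, so strike 6, 8 from x_3, x_5, x_6, x_7.
x_5's domain is down to {5}, so x_5 = 5. Eliminate 5 elsewhere: x_7.
x_7 has just one choice, so x_7 = 7. Strike 7 from x_6.
x_6 has just one choice, so x_6 = 2. Remove 2 from x_3.
So x_3 = 1.

1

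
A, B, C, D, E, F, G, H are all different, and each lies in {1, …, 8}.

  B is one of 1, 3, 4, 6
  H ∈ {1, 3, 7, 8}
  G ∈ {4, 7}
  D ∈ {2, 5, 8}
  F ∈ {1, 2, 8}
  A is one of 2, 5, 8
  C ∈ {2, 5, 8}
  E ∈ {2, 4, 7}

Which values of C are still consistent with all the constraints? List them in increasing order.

2, 5, 8

The 8 variables draw from only 8 values {1, 2, 3, 4, 5, 6, 7, 8}, so each is used; only B can be 6, hence B = 6.
The 7 still-open variables draw from only 7 values {1, 2, 3, 4, 5, 7, 8}, so each is used; only H can be 3, hence H = 3.
Among the 6 still-open variables, 1 fits only F (and all 6 values in {1, 2, 4, 5, 7, 8} must be used), so F = 1.
The 3 variables A, C, D are confined to {2, 5, 8}, which locks those values in; drop them from E.
No further eliminations apply; C can still be any of 2, 5, 8.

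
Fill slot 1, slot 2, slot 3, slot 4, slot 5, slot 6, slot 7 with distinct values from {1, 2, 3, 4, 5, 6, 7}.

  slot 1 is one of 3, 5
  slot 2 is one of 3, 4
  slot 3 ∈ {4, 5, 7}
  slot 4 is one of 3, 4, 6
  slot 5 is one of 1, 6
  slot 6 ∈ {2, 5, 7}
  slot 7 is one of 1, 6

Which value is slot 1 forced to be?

5

The 7 variables draw from only 7 values {1, 2, 3, 4, 5, 6, 7}, so each is used; only slot 6 can be 2, hence slot 6 = 2.
The 6 still-open variables together cover exactly {1, 3, 4, 5, 6, 7} — 6 values for 6 variables — and 7 appears only in slot 3's list, so slot 3 = 7.
The 5 still-open variables together cover exactly {1, 3, 4, 5, 6} — 5 values for 5 variables — and 5 appears only in slot 1's list, so slot 1 = 5.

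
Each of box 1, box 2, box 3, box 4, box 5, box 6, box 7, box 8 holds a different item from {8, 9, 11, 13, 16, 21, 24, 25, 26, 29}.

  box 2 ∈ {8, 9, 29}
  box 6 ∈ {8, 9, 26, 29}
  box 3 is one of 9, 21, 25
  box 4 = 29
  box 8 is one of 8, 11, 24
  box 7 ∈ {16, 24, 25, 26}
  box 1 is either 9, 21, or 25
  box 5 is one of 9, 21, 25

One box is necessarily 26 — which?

box 6

box 4 has just one choice, so box 4 = 29. Eliminate 29 elsewhere: box 2, box 6.
The 3 variables box 1, box 3, box 5 are confined to {9, 21, 25}, which locks those values in; drop them from box 2, box 6, box 7.
box 2 has just one choice, so box 2 = 8. Eliminate 8 elsewhere: box 6, box 8.
So 26 goes to box 6.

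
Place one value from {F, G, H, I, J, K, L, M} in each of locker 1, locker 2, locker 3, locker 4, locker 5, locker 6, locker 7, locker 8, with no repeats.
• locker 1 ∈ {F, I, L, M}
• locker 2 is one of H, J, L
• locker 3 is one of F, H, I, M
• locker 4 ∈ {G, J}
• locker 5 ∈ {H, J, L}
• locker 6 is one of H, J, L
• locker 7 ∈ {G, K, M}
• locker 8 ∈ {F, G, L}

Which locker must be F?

Among the 8 variables, K fits only locker 7 (and all 8 values in {F, G, H, I, J, K, L, M} must be used), so locker 7 = K.
locker 2, locker 5, locker 6 between them cover only {H, J, L} — a naked triple. Remove those values from locker 1, locker 3, locker 4, locker 8.
locker 4's domain is down to {G}, so locker 4 = G. Remove G from locker 8.
So F goes to locker 8.

locker 8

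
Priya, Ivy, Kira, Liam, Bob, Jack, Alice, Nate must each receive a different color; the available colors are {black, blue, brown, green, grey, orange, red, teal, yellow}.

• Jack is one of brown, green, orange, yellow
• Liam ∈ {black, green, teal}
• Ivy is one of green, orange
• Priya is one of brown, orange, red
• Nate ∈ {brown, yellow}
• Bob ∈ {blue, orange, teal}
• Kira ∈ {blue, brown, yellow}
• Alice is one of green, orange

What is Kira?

The 8 variables draw from only 8 values {black, blue, brown, green, orange, red, teal, yellow}, so each is used; only Liam can be black, hence Liam = black.
Among the 7 still-open variables, red fits only Priya (and all 7 values in {blue, brown, green, orange, red, teal, yellow} must be used), so Priya = red.
Among the 6 still-open variables, teal fits only Bob (and all 6 values in {blue, brown, green, orange, teal, yellow} must be used), so Bob = teal.
The 5 still-open variables draw from only 5 values {blue, brown, green, orange, yellow}, so each is used; only Kira can be blue, hence Kira = blue.

blue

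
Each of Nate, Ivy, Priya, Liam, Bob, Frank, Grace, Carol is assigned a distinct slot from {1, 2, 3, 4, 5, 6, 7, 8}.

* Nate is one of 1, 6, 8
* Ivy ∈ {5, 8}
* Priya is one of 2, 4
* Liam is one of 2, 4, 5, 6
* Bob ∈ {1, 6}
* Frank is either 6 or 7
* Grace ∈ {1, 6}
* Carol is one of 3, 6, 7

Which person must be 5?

Ivy

The 8 variables draw from only 8 values {1, 2, 3, 4, 5, 6, 7, 8}, so each is used; only Carol can be 3, hence Carol = 3.
The 7 still-open variables together cover exactly {1, 2, 4, 5, 6, 7, 8} — 7 values for 7 variables — and 7 appears only in Frank's list, so Frank = 7.
The 2 variables Bob and Grace are confined to {1, 6}, which locks those values in; drop them from Nate, Liam.
Nate has just one choice, so Nate = 8. Remove 8 from Ivy.
So 5 goes to Ivy.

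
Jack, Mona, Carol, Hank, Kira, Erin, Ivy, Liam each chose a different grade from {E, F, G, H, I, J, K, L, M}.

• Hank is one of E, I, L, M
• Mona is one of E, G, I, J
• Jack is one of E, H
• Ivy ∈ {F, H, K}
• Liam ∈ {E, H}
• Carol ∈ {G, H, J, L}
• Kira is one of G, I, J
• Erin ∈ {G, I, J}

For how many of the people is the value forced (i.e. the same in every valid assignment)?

2

Jack and Liam share exactly the 2 values {E, H}; by pigeonhole those values go to them, so strike E, H from Mona, Carol, Hank, Ivy.
Mona, Kira, Erin share exactly the 3 values {G, I, J}; by pigeonhole those values go to them, so strike G, I, J from Carol, Hank.
Carol must be L (only option left). So Hank can't be L.
Hank has just one choice, so Hank = M.
Determined: Carol=L, Hank=M. The other people each still have more than one consistent value. That makes 2.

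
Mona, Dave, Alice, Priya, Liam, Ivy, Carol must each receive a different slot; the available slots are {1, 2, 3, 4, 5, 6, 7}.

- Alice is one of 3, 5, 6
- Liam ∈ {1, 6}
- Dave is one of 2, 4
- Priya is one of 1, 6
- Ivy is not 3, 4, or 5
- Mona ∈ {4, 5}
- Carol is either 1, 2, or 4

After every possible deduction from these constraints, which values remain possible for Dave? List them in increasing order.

The 7 variables together cover exactly {1, 2, 3, 4, 5, 6, 7} — 7 values for 7 variables — and 3 appears only in Alice's list, so Alice = 3.
Among the 6 still-open variables, 5 fits only Mona (and all 6 values in {1, 2, 4, 5, 6, 7} must be used), so Mona = 5.
The 5 still-open variables together cover exactly {1, 2, 4, 6, 7} — 5 values for 5 variables — and 7 appears only in Ivy's list, so Ivy = 7.
Priya and Liam between them cover only {1, 6} — a naked pair. Remove those values from Carol.
No further eliminations apply; Dave can still be any of 2, 4.

2, 4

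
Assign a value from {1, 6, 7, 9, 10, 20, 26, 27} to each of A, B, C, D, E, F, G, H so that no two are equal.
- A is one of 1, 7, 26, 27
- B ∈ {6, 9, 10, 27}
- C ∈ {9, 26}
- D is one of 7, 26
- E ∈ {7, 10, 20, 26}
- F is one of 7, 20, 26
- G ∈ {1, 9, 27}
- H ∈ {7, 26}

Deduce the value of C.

9

The 8 variables draw from only 8 values {1, 6, 7, 9, 10, 20, 26, 27}, so each is used; only B can be 6, hence B = 6.
Among the 7 still-open variables, 10 fits only E (and all 7 values in {1, 7, 9, 10, 20, 26, 27} must be used), so E = 10.
The 6 still-open variables together cover exactly {1, 7, 9, 20, 26, 27} — 6 values for 6 variables — and 20 appears only in F's list, so F = 20.
D and H between them cover only {7, 26} — a naked pair. Remove those values from A, C.
So C = 9.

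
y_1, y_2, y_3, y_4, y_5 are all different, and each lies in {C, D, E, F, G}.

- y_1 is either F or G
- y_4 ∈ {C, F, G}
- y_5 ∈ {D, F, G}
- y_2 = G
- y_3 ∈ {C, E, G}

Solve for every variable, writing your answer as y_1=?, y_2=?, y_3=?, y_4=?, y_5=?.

y_2 must be G (only option left). Strike G from y_1, y_3, y_4, y_5.
That leaves y_1 = F. Remove F from y_4, y_5.
y_4's domain is down to {C}, so y_4 = C. Remove C from y_3.
y_5 has just one choice, so y_5 = D.
y_3 must be E (only option left).

y_1=F, y_2=G, y_3=E, y_4=C, y_5=D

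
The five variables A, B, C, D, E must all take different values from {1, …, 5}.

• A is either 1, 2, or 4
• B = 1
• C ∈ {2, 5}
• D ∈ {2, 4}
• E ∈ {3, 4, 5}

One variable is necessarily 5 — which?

C

B's domain is down to {1}, so B = 1. Strike 1 from A.
Among the 4 still-open variables, 3 fits only E (and all 4 values in {2, 3, 4, 5} must be used), so E = 3.
Among the 3 still-open variables, 5 fits only C (and all 3 values in {2, 4, 5} must be used), so C = 5.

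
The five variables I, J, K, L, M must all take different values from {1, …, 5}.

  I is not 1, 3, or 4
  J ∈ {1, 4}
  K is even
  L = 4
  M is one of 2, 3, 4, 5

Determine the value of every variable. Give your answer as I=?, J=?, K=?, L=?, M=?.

I=5, J=1, K=2, L=4, M=3

L has just one choice, so L = 4. Remove 4 from J, K, M.
J must be 1 (only option left).
K's domain is down to {2}, so K = 2. Eliminate 2 elsewhere: I, M.
I's domain is down to {5}, so I = 5. Strike 5 from M.
M has just one choice, so M = 3.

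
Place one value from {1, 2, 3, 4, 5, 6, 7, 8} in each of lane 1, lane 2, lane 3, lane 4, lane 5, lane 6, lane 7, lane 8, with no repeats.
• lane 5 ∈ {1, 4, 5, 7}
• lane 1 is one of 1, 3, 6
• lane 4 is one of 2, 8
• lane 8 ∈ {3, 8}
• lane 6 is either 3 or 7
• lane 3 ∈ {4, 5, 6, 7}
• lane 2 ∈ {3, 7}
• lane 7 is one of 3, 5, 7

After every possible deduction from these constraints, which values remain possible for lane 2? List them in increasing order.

Among the 8 variables, 2 fits only lane 4 (and all 8 values in {1, 2, 3, 4, 5, 6, 7, 8} must be used), so lane 4 = 2.
The 7 still-open variables draw from only 7 values {1, 3, 4, 5, 6, 7, 8}, so each is used; only lane 8 can be 8, hence lane 8 = 8.
The 2 variables lane 2 and lane 6 are confined to {3, 7}, which locks those values in; drop them from lane 1, lane 3, lane 5, lane 7.
That leaves lane 7 = 5. Eliminate 5 elsewhere: lane 3, lane 5.
No further eliminations apply; lane 2 can still be any of 3, 7.

3, 7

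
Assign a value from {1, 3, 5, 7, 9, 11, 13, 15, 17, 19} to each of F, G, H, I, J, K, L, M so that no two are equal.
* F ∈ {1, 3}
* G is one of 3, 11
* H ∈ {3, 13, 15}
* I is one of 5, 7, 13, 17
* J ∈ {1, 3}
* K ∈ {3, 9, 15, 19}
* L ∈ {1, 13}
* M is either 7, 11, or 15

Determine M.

7

The 2 variables F and J are confined to {1, 3}, which locks those values in; drop them from G, H, K, L.
That leaves G = 11. Strike 11 from M.
L's domain is down to {13}, so L = 13. Remove 13 from H, I.
H must be 15 (only option left). Eliminate 15 elsewhere: K, M.
So M = 7.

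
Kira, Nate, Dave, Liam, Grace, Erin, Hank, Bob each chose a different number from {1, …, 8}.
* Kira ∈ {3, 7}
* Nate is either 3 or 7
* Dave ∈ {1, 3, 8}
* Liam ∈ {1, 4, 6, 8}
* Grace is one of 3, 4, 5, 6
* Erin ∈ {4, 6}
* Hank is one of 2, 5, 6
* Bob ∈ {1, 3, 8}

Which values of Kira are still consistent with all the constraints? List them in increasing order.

The 8 variables together cover exactly {1, 2, 3, 4, 5, 6, 7, 8} — 8 values for 8 variables — and 2 appears only in Hank's list, so Hank = 2.
The 7 still-open variables together cover exactly {1, 3, 4, 5, 6, 7, 8} — 7 values for 7 variables — and 5 appears only in Grace's list, so Grace = 5.
The 2 variables Kira and Nate are confined to {3, 7}, which locks those values in; drop them from Dave, Bob.
Dave and Bob share exactly the 2 values {1, 8}; by pigeonhole those values go to them, so strike 1, 8 from Liam.
No further eliminations apply; Kira can still be any of 3, 7.

3, 7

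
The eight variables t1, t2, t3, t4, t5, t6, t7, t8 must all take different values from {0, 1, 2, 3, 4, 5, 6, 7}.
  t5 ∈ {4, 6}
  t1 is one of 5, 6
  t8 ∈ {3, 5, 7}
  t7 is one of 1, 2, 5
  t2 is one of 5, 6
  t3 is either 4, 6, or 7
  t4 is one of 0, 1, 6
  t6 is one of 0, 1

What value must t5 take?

4

The 8 variables draw from only 8 values {0, 1, 2, 3, 4, 5, 6, 7}, so each is used; only t7 can be 2, hence t7 = 2.
Among the 7 still-open variables, 3 fits only t8 (and all 7 values in {0, 1, 3, 4, 5, 6, 7} must be used), so t8 = 3.
The 6 still-open variables draw from only 6 values {0, 1, 4, 5, 6, 7}, so each is used; only t3 can be 7, hence t3 = 7.
Among the 5 still-open variables, 4 fits only t5 (and all 5 values in {0, 1, 4, 5, 6} must be used), so t5 = 4.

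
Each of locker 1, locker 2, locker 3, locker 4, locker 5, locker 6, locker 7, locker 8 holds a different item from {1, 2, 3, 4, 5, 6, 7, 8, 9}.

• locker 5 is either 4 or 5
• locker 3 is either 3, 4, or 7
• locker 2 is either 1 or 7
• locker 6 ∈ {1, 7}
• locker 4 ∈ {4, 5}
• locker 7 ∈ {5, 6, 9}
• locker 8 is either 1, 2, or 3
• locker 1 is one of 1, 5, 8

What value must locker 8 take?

The 2 variables locker 2 and locker 6 are confined to {1, 7}, which locks those values in; drop them from locker 1, locker 3, locker 8.
The 2 variables locker 4 and locker 5 are confined to {4, 5}, which locks those values in; drop them from locker 1, locker 3, locker 7.
locker 1 has just one choice, so locker 1 = 8.
locker 3 has just one choice, so locker 3 = 3. Eliminate 3 elsewhere: locker 8.
So locker 8 = 2.

2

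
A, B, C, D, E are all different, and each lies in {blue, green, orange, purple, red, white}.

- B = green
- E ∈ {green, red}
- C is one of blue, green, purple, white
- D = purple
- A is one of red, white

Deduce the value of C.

B has just one choice, so B = green. So C, E can't be green.
D must be purple (only option left). Remove purple from C.
E must be red (only option left). So A can't be red.
A must be white (only option left). Remove white from C.
So C = blue.

blue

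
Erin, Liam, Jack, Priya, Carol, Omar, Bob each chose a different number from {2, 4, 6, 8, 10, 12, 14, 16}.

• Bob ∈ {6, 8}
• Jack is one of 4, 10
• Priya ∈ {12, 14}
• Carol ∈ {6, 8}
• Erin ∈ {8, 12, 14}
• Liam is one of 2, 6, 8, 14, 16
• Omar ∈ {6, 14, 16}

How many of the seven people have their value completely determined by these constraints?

Carol and Bob share exactly the 2 values {6, 8}; by pigeonhole those values go to them, so strike 6, 8 from Erin, Liam, Omar.
Erin and Priya share exactly the 2 values {12, 14}; by pigeonhole those values go to them, so strike 12, 14 from Liam, Omar.
Omar's domain is down to {16}, so Omar = 16. Eliminate 16 elsewhere: Liam.
That leaves Liam = 2.
Determined: Liam=2, Omar=16. The other people each still have more than one consistent value. That makes 2.

2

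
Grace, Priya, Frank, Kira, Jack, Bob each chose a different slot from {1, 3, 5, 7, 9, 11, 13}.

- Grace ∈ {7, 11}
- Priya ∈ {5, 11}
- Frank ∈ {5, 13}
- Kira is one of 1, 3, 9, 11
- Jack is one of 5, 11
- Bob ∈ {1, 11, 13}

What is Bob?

Priya and Jack share exactly the 2 values {5, 11}; by pigeonhole those values go to them, so strike 5, 11 from Grace, Frank, Kira, Bob.
Grace must be 7 (only option left).
That leaves Frank = 13. Eliminate 13 elsewhere: Bob.
So Bob = 1.

1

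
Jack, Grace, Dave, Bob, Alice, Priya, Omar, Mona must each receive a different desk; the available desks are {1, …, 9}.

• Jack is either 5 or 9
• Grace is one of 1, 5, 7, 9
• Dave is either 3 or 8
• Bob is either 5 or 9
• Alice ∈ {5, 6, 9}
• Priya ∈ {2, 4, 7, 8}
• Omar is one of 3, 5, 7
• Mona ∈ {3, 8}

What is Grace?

Jack and Bob share exactly the 2 values {5, 9}; by pigeonhole those values go to them, so strike 5, 9 from Grace, Alice, Omar.
Alice has just one choice, so Alice = 6.
Dave and Mona share exactly the 2 values {3, 8}; by pigeonhole those values go to them, so strike 3, 8 from Priya, Omar.
Omar's domain is down to {7}, so Omar = 7. Remove 7 from Grace, Priya.
So Grace = 1.

1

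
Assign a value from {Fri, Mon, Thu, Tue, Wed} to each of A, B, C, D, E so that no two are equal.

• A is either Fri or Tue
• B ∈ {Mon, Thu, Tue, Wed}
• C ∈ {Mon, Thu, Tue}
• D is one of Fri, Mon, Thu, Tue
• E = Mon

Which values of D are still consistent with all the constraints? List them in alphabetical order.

E must be Mon (only option left). Remove Mon from B, C, D.
Among the 4 still-open variables, Wed fits only B (and all 4 values in {Fri, Thu, Tue, Wed} must be used), so B = Wed.
No further eliminations apply; D can still be any of Fri, Thu, Tue.

Fri, Thu, Tue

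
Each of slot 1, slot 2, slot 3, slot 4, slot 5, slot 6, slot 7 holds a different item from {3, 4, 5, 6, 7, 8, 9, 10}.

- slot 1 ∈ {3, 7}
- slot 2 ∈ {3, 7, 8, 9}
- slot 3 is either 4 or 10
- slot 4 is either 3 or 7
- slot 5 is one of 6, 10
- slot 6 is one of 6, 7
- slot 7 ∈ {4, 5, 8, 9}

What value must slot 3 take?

The 2 variables slot 1 and slot 4 are confined to {3, 7}, which locks those values in; drop them from slot 2, slot 6.
slot 6 must be 6 (only option left). Eliminate 6 elsewhere: slot 5.
That leaves slot 5 = 10. So slot 3 can't be 10.
So slot 3 = 4.

4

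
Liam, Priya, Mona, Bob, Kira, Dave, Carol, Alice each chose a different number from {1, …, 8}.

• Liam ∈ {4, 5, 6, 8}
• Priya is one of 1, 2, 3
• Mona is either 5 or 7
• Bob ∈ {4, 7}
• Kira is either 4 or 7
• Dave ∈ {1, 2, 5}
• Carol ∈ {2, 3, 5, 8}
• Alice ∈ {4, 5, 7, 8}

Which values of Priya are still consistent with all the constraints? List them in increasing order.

The 8 variables together cover exactly {1, 2, 3, 4, 5, 6, 7, 8} — 8 values for 8 variables — and 6 appears only in Liam's list, so Liam = 6.
Bob and Kira between them cover only {4, 7} — a naked pair. Remove those values from Mona, Alice.
Mona has just one choice, so Mona = 5. Eliminate 5 elsewhere: Dave, Carol, Alice.
Alice must be 8 (only option left). Remove 8 from Carol.
No further eliminations apply; Priya can still be any of 1, 2, 3.

1, 2, 3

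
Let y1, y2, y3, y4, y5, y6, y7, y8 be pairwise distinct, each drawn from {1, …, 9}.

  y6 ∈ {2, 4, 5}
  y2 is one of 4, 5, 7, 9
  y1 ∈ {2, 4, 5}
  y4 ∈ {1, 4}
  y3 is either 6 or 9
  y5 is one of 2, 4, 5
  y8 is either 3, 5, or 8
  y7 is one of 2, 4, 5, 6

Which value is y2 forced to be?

7

The 3 variables y1, y5, y6 are confined to {2, 4, 5}, which locks those values in; drop them from y2, y4, y7, y8.
y4 has just one choice, so y4 = 1.
That leaves y7 = 6. Remove 6 from y3.
y3's domain is down to {9}, so y3 = 9. Strike 9 from y2.
So y2 = 7.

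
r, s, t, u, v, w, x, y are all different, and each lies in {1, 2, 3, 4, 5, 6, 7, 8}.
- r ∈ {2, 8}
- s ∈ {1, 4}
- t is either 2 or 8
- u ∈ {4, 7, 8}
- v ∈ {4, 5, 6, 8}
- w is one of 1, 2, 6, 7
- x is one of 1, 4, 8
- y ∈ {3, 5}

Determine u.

Among the 8 variables, 3 fits only y (and all 8 values in {1, 2, 3, 4, 5, 6, 7, 8} must be used), so y = 3.
Among the 7 still-open variables, 5 fits only v (and all 7 values in {1, 2, 4, 5, 6, 7, 8} must be used), so v = 5.
The 6 still-open variables draw from only 6 values {1, 2, 4, 6, 7, 8}, so each is used; only w can be 6, hence w = 6.
The 5 still-open variables draw from only 5 values {1, 2, 4, 7, 8}, so each is used; only u can be 7, hence u = 7.

7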